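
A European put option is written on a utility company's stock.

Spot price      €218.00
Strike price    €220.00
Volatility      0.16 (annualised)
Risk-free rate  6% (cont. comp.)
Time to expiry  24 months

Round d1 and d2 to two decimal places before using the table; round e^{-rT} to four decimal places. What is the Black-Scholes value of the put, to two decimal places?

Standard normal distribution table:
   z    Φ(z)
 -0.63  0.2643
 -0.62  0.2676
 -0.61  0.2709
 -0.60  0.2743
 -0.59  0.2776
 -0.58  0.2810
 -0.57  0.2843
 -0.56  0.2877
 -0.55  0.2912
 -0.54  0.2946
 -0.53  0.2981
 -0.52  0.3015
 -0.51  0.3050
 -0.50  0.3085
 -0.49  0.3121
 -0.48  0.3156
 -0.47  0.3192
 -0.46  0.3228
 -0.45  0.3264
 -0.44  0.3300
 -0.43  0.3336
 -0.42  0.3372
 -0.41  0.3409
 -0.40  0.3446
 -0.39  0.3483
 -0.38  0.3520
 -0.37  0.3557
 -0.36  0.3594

€8.88

σ√T = 0.16 × 1.4142 = 0.2263
ln(S/K) + (r + σ²/2)T = ln(218/220) + (0.06 + 0.16²/2)·2 = -0.0091 + 0.1456 = 0.1365
d₁ = 0.1365 / 0.2263 = 0.6031 which rounds to 0.60
d₂ = d₁ − σ√T = 0.6031 − 0.2263 = 0.3768 which rounds to 0.38
e^(−rT) = e^(−0.06·2) = 0.8869
N(−d₂) = N(-0.38) = 0.3520;  N(−d₁) = N(-0.60) = 0.2743
P = 220·0.8869·0.3520 − 218·0.2743 = 68.6815 − 59.7974 = 8.8841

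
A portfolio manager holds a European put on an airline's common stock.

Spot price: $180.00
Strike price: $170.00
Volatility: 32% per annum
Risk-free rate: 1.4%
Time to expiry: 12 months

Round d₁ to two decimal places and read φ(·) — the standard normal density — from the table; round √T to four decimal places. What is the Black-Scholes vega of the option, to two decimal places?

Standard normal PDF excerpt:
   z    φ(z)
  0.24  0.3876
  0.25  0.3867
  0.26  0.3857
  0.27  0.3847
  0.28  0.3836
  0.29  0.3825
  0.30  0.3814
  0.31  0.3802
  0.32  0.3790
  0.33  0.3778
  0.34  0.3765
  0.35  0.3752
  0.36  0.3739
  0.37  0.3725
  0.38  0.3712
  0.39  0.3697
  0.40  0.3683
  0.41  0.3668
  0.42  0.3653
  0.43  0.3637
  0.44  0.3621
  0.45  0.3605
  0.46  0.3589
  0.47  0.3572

σ√T = 0.32·√1 = 0.3200
ln(S/K) + (r + σ²/2)T = ln(180/170) + (0.014 + 0.32²/2)·1 = 0.0572 + 0.0652 = 0.1224
d₁ = 0.1224 / 0.3200 = 0.3824 ⇒ 0.38
√T = √1 = 1.0000
φ(d₁) = φ(0.38) = 0.3712
vega = S·φ(d₁)·√T = 180·0.3712·1.0000 = 66.8160
(The call has the same vega.)

66.82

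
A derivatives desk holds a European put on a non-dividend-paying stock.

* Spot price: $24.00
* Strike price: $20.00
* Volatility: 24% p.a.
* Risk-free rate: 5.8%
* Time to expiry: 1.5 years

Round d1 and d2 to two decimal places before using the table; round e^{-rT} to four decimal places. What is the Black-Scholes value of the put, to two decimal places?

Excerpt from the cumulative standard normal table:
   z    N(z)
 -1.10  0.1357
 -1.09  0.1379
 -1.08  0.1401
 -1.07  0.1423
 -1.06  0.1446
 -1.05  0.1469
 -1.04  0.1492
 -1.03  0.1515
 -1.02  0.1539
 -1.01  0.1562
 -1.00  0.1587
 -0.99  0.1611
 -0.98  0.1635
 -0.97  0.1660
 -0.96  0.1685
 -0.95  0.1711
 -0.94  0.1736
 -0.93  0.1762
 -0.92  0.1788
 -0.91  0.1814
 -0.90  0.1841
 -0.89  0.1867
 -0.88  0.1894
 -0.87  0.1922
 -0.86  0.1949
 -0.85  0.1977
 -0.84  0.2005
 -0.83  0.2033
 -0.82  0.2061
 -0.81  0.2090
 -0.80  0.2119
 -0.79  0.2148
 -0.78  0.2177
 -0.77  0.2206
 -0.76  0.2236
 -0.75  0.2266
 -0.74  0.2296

σ√T = 0.24 × 1.2247 = 0.2939
d₁ = [ln(24/20) + (0.058 + 0.24²/2)·1.5] / 0.2939 = [0.1823 + 0.1302] / 0.2939 = 1.0632 ⇒ 1.06
d₂ = d₁ − σ√T = 1.0632 − 0.2939 = 0.7693 ⇒ 0.77
e^(−rT) = e^(−0.058·1.5) = 0.9167
P = 20·0.9167·N(-0.77) − 24·N(-1.06) = 20·0.9167·0.2206 − 24·0.1446 = 4.0445 − 3.4704 = 0.5741

$0.57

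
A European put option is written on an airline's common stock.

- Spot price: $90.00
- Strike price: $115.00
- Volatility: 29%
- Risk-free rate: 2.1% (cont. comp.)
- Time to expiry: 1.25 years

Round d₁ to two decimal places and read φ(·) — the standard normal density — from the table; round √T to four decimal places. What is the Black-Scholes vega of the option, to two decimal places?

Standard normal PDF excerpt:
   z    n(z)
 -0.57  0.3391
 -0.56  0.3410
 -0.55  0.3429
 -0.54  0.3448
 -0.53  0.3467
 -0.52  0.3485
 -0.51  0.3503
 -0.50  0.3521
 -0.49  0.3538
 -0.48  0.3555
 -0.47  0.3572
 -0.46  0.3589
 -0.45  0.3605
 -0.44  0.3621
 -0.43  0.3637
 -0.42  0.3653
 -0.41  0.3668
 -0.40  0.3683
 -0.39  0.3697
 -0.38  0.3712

35.25

σ√T = 0.29·√1.25 = 0.3242
d₁ = [ln(90/115) + (0.021 + ½·0.29²)·1.25] / (σ√T) = (-0.2451 + 0.0788) / 0.3242 = -0.5129 ⇒ -0.51
√T = √1.25 = 1.1180
φ(d₁) = φ(-0.51) = 0.3503
vega = S·φ(d₁)·√T = 90·0.3503·1.1180 = 35.2472
(Vega is the same for a European call and put with the same parameters.)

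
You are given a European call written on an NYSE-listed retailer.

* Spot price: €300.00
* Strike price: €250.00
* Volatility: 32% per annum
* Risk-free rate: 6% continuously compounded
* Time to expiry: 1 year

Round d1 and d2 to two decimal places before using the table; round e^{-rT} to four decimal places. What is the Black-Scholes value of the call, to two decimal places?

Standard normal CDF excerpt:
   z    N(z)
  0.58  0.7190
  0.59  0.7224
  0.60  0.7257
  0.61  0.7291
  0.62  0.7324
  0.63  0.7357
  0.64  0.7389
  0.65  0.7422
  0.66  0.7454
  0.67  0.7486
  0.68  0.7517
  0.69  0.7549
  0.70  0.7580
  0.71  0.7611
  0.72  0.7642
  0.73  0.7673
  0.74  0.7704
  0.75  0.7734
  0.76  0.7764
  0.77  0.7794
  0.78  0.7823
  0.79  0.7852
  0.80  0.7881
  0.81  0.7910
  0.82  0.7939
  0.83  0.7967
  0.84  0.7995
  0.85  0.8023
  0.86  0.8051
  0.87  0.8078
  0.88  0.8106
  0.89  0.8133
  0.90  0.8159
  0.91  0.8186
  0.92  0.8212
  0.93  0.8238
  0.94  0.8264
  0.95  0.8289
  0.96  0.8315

T = 1;  σ√T = 0.3200
d₁ = [ln(300/250) + (0.06 + ½·0.32²)·1] / (σ√T) = (0.1823 + 0.1112) / 0.3200 = 0.9173 ≈ 0.92
d₂ = 0.9173 − 0.3200 = 0.5973 ≈ 0.60
e^(−rT) = e^(−0.06·1) = 0.9418
N(d₁) = N(0.92) = 0.8212;  N(d₂) = N(0.60) = 0.7257
C = 300·0.8212 − 250·0.9418·0.7257 = 246.3600 − 170.8661 = 75.4939

€75.49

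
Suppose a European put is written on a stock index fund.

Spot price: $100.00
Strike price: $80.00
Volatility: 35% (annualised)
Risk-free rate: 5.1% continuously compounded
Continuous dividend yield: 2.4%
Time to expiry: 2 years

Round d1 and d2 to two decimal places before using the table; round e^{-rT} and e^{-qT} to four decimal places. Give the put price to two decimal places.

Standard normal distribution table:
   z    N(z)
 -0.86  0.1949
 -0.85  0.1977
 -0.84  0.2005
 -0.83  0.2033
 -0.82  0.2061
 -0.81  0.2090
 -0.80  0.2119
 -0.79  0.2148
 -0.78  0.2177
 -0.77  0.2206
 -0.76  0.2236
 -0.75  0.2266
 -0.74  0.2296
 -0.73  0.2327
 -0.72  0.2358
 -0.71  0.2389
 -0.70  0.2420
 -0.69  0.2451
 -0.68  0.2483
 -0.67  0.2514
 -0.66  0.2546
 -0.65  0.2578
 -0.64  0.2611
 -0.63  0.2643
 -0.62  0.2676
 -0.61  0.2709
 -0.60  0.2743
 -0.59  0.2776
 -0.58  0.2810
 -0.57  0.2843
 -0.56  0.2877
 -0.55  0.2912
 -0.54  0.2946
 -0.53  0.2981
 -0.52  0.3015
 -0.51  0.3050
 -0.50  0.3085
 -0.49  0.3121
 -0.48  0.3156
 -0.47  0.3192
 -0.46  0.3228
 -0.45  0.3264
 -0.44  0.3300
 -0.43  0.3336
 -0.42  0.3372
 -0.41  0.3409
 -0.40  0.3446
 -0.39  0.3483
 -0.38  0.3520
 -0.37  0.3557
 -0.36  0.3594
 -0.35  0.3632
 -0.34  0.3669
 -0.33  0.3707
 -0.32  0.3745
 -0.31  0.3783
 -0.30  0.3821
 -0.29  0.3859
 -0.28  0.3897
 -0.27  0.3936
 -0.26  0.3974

σ√T = 0.35·√2 = 0.4950
ln(S/K) + (r − q + σ²/2)T = ln(100/80) + (0.051 − 0.024 + 0.35²/2)·2 = 0.2231 + 0.1765 = 0.3996
d₁ = 0.3996 / 0.4950 = 0.8074 → 0.81
d₂ = d₁ − σ√T = 0.8074 − 0.4950 = 0.3124 → 0.31
e^(−qT) = e^(−0.024·2) = 0.9531;  e^(−rT) = e^(−0.051·2) = 0.9030
N(−d₂) = N(-0.31) = 0.3783;  N(−d₁) = N(-0.81) = 0.2090
P = 80·0.9030·0.3783 − 100·0.9531·0.2090 = 27.3284 − 19.9198 = 7.4086

$7.41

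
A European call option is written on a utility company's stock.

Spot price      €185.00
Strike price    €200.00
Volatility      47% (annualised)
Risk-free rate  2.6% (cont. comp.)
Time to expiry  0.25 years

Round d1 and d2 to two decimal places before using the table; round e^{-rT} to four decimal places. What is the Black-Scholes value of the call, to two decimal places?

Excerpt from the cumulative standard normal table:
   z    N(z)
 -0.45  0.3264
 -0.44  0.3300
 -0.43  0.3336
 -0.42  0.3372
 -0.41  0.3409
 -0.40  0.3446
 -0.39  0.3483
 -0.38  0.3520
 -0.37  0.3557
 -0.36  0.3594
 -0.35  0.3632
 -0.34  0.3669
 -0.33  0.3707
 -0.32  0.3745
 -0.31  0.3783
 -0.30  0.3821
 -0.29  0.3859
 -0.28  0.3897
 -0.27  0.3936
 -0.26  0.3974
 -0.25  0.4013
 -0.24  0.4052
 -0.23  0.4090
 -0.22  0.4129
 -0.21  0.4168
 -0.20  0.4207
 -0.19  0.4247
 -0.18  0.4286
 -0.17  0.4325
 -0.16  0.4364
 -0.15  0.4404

€11.57

σ√T = 0.47 × 0.5000 = 0.2350
ln(S/K) + (r + σ²/2)T = ln(185/200) + (0.026 + 0.47²/2)·0.25 = -0.0780 + 0.0341 = -0.0438
d₁ = -0.0438 / 0.2350 = -0.1866 ≈ -0.19
d₂ = d₁ − σ√T = -0.1866 − 0.2350 = -0.4216 ≈ -0.42
exp(−rT) = exp(−0.026·0.25) = 0.9935
N(d₁) = N(-0.19) = 0.4247;  N(d₂) = N(-0.42) = 0.3372
C = 185·0.4247 − 200·0.9935·0.3372 = 78.5695 − 67.0016 = 11.5679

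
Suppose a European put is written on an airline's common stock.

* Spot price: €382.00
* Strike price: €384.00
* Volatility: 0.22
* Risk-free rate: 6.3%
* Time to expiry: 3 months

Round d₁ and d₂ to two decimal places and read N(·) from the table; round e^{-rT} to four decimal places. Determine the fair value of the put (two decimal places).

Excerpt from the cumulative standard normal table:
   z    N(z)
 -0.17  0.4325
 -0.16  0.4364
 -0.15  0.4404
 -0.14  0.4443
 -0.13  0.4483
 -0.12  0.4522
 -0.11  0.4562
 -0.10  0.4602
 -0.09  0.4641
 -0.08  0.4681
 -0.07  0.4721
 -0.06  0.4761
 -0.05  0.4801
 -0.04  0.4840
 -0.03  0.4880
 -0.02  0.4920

€14.72

T = 0.25;  σ√T = 0.1100
d₁ = [ln(382/384) + (0.063 + 0.22²/2)·0.25] / 0.1100 = [-0.0052 + 0.0218] / 0.1100 = 0.1507 ≈ 0.15
d₂ = d₁ − σ√T = 0.1507 − 0.1100 = 0.0407 ≈ 0.04
e^(−rT) = e^(−0.063·0.25) = 0.9844
N(−d₂) = N(-0.04) = 0.4840;  N(−d₁) = N(-0.15) = 0.4404
P = 384·0.9844·0.4840 − 382·0.4404 = 182.9566 − 168.2328 = 14.7238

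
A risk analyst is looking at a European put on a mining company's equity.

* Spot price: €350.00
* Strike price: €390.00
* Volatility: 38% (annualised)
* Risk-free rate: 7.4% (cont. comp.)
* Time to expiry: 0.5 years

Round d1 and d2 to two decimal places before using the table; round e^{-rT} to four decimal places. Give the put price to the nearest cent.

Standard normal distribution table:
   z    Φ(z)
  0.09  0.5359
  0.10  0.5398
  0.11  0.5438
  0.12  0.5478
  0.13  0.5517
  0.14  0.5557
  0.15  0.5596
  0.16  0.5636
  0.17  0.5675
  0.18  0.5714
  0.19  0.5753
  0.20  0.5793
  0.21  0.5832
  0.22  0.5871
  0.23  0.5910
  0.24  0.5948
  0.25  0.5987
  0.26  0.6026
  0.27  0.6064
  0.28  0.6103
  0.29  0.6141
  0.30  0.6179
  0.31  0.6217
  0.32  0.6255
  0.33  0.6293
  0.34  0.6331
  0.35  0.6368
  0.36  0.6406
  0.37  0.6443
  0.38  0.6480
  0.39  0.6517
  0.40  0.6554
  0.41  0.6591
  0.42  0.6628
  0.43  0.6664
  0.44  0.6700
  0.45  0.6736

€53.23

T = 0.5;  σ√T = 0.2687
d₁ = [ln(350/390) + (0.074 + ½·0.38²)·0.5] / (σ√T) = (-0.1082 + 0.0731) / 0.2687 = -0.1307 ⇒ -0.13
d₂ = -0.1307 − 0.2687 = -0.3994 ⇒ -0.40
e^(−rT) = e^(−0.074·0.5) = 0.9637
N(−d₂) = N(0.40) = 0.6554;  N(−d₁) = N(0.13) = 0.5517
P = 390·0.9637·0.6554 − 350·0.5517 = 246.3275 − 193.0950 = 53.2325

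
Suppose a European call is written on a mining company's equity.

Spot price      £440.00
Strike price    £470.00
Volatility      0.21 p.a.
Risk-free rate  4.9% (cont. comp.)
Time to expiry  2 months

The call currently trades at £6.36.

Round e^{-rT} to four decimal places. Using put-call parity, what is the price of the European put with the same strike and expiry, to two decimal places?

e^(−rT) = e^(−0.049·0.1667) = 0.9919
Put-call parity: C − P = S − K·e^(−rT) = 440 − 470·0.9919 = 440 − 466.1930 = -26.1930
P = C − (C − P) = 6.36 − (-26.1930) = 32.5530

£32.55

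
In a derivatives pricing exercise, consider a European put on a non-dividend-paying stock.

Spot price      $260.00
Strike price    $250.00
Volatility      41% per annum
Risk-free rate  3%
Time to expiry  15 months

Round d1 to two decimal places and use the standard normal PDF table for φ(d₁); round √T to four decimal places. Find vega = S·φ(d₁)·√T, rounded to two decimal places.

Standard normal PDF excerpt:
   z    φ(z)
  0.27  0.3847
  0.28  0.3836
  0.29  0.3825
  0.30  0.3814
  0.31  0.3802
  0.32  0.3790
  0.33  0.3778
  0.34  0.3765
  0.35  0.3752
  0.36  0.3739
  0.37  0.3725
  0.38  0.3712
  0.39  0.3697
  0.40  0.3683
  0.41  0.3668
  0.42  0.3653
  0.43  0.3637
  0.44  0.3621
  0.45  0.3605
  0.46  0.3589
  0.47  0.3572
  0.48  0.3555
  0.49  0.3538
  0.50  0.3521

107.06

T = 1.25;  σ√T = 0.4584
ln(S/K) + (r + σ²/2)T = ln(260/250) + (0.03 + 0.41²/2)·1.25 = 0.0392 + 0.1426 = 0.1818
d₁ = 0.1818 / 0.4584 = 0.3966 ⇒ 0.40
√T = √1.25 = 1.1180
φ(d₁) = φ(0.40) = 0.3683
vega = S·φ(d₁)·√T = 260·0.3683·1.1180 = 107.0574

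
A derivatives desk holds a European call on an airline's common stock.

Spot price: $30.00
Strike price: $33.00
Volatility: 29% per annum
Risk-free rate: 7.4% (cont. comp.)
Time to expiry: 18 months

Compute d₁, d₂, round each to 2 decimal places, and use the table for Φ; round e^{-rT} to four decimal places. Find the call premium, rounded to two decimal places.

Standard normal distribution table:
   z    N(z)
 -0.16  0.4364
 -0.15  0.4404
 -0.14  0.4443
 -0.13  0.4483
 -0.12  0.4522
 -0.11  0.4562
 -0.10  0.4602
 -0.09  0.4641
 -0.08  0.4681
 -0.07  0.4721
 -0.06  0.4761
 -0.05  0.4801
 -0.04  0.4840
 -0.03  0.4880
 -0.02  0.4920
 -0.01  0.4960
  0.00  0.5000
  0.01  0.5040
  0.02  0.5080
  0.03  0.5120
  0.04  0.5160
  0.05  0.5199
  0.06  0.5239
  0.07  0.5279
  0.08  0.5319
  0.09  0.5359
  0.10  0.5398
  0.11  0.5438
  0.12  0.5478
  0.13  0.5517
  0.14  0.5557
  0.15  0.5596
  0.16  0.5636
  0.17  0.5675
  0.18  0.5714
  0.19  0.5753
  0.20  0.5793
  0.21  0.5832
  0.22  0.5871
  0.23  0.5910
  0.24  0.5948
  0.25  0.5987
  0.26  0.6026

$4.37

σ√T = 0.29·√1.5 = 0.3552
d₁ = [ln(30/33) + (0.074 + ½·0.29²)·1.5] / (σ√T) = (-0.0953 + 0.1741) / 0.3552 = 0.2218 ⇒ 0.22
d₂ = 0.2218 − 0.3552 = -0.1334 ⇒ -0.13
exp(−rT) = exp(−0.074·1.5) = 0.8949
C = 30·N(0.22) − 33·0.8949·N(-0.13) = 30·0.5871 − 33·0.8949·0.4483 = 17.6130 − 13.2391 = 4.3739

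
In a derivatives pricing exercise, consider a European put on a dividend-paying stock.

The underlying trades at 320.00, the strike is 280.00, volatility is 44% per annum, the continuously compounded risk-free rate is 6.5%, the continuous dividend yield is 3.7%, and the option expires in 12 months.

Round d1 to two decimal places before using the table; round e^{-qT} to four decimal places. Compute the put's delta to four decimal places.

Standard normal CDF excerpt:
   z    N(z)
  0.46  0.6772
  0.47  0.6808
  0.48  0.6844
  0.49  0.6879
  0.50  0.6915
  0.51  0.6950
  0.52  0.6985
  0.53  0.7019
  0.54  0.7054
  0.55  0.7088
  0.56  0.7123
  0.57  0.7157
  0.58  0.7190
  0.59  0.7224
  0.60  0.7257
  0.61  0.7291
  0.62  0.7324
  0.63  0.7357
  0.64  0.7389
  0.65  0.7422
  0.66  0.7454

-0.2675

σ√T = 0.44 × 1.0000 = 0.4400
d₁ = [ln(320/280) + (0.065 − 0.037 + ½·0.44²)·1] / (σ√T) = (0.1335 + 0.1248) / 0.4400 = 0.5871 ≈ 0.59
N(d₁) = N(0.59) = 0.7224
Δ_put = exp(−qT)·(N(d₁) − 1) = 0.9637·(0.7224 − 1) = -0.2675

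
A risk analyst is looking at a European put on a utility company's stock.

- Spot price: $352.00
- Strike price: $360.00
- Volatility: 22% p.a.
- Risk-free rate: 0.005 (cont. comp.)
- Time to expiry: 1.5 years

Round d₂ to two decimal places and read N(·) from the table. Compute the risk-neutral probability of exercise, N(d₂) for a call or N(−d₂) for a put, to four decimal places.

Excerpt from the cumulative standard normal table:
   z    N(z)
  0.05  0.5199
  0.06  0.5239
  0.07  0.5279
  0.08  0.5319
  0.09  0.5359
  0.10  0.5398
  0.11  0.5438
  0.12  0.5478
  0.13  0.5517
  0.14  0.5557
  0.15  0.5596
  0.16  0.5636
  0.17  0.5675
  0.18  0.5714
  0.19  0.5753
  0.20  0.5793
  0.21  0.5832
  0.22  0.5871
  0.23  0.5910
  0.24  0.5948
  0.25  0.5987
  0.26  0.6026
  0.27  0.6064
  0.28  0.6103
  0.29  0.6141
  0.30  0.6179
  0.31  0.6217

0.5753

σ√T = 0.22 × 1.2247 = 0.2694
d₁ = [ln(352/360) + (0.005 + 0.22²/2)·1.5] / 0.2694 = [-0.0225 + 0.0438] / 0.2694 = 0.0792 ≈ 0.08
d₂ = d₁ − σ√T = 0.0792 − 0.2694 = -0.1903 ≈ -0.19
Pr(exercise) under Q = N(−d₂) = N(0.19) = 0.5753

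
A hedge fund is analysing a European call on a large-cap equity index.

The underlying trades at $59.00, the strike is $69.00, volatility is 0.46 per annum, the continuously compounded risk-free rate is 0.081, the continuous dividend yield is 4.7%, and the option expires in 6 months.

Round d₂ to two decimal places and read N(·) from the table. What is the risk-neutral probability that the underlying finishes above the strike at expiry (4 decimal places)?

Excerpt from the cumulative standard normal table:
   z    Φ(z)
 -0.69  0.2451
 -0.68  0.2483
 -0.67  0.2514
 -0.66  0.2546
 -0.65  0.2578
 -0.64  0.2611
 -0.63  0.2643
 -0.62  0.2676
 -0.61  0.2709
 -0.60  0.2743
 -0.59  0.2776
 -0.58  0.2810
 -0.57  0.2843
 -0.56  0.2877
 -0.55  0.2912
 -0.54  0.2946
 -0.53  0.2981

σ√T = 0.46 × 0.7071 = 0.3253
d₁ = [ln(59/69) + (0.081 − 0.047 + 0.46²/2)·0.5] / 0.3253 = [-0.1566 + 0.0699] / 0.3253 = -0.2665 ⇒ -0.27
d₂ = d₁ − σ√T = -0.2665 − 0.3253 = -0.5917 ⇒ -0.59
Risk-neutral Pr[S_T > K] = N(d₂) = N(-0.59) = 0.2776

0.2776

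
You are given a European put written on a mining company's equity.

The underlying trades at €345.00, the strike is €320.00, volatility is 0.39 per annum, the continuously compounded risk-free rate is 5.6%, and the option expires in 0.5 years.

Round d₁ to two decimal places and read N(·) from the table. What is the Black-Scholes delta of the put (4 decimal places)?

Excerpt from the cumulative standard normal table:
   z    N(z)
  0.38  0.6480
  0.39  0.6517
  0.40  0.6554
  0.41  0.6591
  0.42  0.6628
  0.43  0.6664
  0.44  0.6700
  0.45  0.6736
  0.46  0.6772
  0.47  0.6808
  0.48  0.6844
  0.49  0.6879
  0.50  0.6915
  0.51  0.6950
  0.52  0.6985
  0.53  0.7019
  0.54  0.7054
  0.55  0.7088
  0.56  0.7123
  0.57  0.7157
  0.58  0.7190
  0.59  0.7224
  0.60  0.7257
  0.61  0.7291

-0.3050

T = 0.5;  σ√T = 0.2758
d₁ = [ln(345/320) + (0.056 + 0.39²/2)·0.5] / 0.2758 = [0.0752 + 0.0660] / 0.2758 = 0.5122 ≈ 0.51
N(d₁) = N(0.51) = 0.6950
Δ_put = N(d₁) − 1 = 0.6950 − 1 = -0.3050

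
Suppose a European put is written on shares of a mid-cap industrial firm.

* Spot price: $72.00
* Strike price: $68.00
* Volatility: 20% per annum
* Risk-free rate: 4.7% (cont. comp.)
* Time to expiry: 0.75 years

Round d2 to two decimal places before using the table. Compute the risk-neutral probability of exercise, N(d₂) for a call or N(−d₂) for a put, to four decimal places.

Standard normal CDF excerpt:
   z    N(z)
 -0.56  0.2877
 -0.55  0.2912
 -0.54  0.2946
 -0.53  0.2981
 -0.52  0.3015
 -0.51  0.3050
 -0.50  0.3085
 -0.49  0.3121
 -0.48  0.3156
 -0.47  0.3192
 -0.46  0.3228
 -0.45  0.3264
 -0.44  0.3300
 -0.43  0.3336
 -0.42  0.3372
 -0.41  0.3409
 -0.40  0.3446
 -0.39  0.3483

0.3264

σ√T = 0.2 × 0.8660 = 0.1732
d₁ = [ln(72/68) + (0.047 + 0.2²/2)·0.75] / 0.1732 = [0.0572 + 0.0503] / 0.1732 = 0.6201 ≈ 0.62
d₂ = d₁ − σ√T = 0.6201 − 0.1732 = 0.4469 ≈ 0.45
Risk-neutral Pr[S_T < K] = N(−d₂) = N(-0.45) = 0.3264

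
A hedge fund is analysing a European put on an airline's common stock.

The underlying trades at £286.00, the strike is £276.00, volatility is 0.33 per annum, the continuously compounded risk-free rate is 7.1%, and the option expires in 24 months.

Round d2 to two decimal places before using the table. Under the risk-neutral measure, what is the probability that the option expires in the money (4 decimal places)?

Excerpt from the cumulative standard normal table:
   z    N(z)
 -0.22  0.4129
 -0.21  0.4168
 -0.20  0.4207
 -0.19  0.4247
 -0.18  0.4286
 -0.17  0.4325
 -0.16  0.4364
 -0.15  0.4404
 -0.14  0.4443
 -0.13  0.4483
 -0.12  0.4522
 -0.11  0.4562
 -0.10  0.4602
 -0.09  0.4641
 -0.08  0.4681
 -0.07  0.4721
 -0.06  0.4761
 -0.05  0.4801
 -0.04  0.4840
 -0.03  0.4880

0.4404

T = 2;  σ√T = 0.4667
d₁ = [ln(286/276) + (0.071 + 0.33²/2)·2] / 0.4667 = [0.0356 + 0.2509] / 0.4667 = 0.6139 ≈ 0.61
d₂ = d₁ − σ√T = 0.6139 − 0.4667 = 0.1472 ≈ 0.15
Risk-neutral Pr[S_T < K] = N(−d₂) = N(-0.15) = 0.4404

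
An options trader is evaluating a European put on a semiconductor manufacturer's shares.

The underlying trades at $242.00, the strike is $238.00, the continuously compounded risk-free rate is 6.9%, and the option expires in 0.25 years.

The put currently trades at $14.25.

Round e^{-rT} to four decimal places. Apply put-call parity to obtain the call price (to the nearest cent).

$22.32

e^(−rT) = e^(−0.069·0.25) = 0.9829
Put-call parity: C − P = S − K·e^(−rT) = 242 − 238·0.9829 = 242 − 233.9302 = 8.0698
C = P + (C − P) = 14.25 + (8.0698) = 22.3198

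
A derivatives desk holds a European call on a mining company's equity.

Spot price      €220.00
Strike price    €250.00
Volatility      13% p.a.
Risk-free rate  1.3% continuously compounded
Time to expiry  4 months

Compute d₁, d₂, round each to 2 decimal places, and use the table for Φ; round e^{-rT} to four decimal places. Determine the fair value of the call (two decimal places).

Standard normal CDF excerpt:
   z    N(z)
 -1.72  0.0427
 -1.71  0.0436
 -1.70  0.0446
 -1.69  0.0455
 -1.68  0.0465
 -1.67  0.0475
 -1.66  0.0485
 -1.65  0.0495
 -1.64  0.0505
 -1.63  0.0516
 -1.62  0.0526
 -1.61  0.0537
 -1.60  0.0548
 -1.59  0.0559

€0.24

T = 0.3333;  σ√T = 0.0751
d₁ = [ln(220/250) + (0.013 + ½·0.13²)·0.3333] / (σ√T) = (-0.1278 + 0.0072) / 0.0751 = -1.6079 ≈ -1.61
d₂ = -1.6079 − 0.0751 = -1.6830 ≈ -1.68
exp(−rT) = exp(−0.013·0.3333) = 0.9957
N(d₁) = N(-1.61) = 0.0537;  N(d₂) = N(-1.68) = 0.0465
C = 220·0.0537 − 250·0.9957·0.0465 = 11.8140 − 11.5750 = 0.2390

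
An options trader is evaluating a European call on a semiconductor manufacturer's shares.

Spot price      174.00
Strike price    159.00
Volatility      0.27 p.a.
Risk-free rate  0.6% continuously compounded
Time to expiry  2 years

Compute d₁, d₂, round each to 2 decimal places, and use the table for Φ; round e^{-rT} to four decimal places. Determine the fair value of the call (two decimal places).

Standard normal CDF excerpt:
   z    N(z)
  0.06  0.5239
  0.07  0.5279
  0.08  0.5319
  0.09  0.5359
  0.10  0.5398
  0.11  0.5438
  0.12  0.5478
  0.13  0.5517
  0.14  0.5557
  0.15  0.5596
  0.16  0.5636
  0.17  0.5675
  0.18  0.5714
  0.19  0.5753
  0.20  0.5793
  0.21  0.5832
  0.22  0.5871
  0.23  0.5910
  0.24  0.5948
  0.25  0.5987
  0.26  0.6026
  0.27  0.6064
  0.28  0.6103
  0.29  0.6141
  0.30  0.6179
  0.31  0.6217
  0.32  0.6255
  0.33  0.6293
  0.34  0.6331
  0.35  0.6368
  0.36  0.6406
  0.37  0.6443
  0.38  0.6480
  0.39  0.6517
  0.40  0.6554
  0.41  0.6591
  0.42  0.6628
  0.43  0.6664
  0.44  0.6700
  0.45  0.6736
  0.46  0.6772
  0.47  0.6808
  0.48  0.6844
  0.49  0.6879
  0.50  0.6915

34.27

T = 2;  σ√T = 0.3818
ln(S/K) + (r + σ²/2)T = ln(174/159) + (0.006 + 0.27²/2)·2 = 0.0902 + 0.0849 = 0.1751
d₁ = 0.1751 / 0.3818 = 0.4584 ⇒ 0.46
d₂ = d₁ − σ√T = 0.4584 − 0.3818 = 0.0766 ⇒ 0.08
exp(−rT) = exp(−0.006·2) = 0.9881
C = 174·N(0.46) − 159·0.9881·N(0.08) = 174·0.6772 − 159·0.9881·0.5319 = 117.8328 − 83.5657 = 34.2671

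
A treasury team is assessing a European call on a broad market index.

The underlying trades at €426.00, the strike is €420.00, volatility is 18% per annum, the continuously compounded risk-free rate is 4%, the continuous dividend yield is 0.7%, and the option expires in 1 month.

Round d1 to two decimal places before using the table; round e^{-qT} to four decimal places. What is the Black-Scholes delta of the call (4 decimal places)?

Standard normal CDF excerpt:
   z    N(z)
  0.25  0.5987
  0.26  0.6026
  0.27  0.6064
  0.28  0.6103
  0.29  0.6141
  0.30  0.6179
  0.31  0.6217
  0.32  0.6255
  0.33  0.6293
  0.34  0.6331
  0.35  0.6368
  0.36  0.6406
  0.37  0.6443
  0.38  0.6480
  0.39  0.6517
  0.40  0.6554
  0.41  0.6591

0.6364

σ√T = 0.18·√0.08333 = 0.0520
d₁ = [ln(426/420) + (0.04 − 0.007 + 0.18²/2)·0.08333] / 0.0520 = [0.0142 + 0.0041] / 0.0520 = 0.3519 → 0.35
N(d₁) = N(0.35) = 0.6368
Δ_call = exp(−qT)·N(d₁) = 0.9994·0.6368 = 0.6364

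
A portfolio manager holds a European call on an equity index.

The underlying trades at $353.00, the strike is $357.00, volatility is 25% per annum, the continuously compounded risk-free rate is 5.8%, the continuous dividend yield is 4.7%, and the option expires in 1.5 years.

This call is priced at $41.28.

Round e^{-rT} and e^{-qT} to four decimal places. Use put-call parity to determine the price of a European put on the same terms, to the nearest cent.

$39.58

e^(−qT) = e^(−0.047·1.5) = 0.9319;  e^(−rT) = e^(−0.058·1.5) = 0.9167
Put-call parity: C − P = S·e^(−qT) − K·e^(−rT) = 353·0.9319 − 357·0.9167 = 328.9607 − 327.2619 = 1.6988
P = C − (C − P) = 41.28 − (1.6988) = 39.5812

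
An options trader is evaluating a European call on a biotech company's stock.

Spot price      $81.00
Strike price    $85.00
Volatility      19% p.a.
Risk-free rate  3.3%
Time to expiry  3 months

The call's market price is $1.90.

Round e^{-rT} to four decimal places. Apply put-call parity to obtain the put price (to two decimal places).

exp(−rT) = exp(−0.033·0.25) = 0.9918
Put-call parity: C − P = S − K·e^(−rT) = 81 − 85·0.9918 = 81 − 84.3030 = -3.3030
P = C − (C − P) = 1.90 − (-3.3030) = 5.2030

$5.20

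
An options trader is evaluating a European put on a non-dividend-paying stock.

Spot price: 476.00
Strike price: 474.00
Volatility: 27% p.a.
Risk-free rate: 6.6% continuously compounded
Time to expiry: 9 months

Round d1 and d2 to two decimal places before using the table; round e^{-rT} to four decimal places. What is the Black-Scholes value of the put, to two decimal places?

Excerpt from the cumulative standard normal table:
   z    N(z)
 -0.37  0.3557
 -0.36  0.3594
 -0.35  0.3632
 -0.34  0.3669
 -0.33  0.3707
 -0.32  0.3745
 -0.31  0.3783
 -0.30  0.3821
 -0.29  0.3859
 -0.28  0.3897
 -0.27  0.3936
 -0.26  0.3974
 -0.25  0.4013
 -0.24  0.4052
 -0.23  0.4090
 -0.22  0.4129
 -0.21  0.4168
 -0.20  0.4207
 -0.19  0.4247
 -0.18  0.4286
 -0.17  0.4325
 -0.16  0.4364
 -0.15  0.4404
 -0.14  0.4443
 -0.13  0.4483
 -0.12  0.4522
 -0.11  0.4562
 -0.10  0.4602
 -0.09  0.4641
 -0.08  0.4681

32.91

σ√T = 0.27·√0.75 = 0.2338
d₁ = [ln(476/474) + (0.066 + ½·0.27²)·0.75] / (σ√T) = (0.0042 + 0.0768) / 0.2338 = 0.3466 → 0.35
d₂ = 0.3466 − 0.2338 = 0.1128 → 0.11
exp(−rT) = exp(−0.066·0.75) = 0.9517
N(−d₂) = N(-0.11) = 0.4562;  N(−d₁) = N(-0.35) = 0.3632
P = 474·0.9517·0.4562 − 476·0.3632 = 205.7945 − 172.8832 = 32.9113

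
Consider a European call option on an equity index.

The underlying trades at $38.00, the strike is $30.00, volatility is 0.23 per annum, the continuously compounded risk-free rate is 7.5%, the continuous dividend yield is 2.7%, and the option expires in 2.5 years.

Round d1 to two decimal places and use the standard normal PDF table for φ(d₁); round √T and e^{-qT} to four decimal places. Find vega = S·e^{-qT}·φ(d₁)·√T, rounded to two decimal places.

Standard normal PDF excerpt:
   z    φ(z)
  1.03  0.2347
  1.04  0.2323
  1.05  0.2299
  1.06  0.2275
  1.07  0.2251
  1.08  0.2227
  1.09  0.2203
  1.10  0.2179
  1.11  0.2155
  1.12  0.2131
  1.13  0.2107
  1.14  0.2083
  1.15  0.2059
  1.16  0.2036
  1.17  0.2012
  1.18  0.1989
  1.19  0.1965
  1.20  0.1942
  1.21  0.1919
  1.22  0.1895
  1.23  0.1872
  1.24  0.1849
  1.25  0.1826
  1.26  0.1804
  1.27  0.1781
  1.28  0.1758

11.43

σ√T = 0.23 × 1.5811 = 0.3637
d₁ = [ln(38/30) + (0.075 − 0.027 + 0.23²/2)·2.5] / 0.3637 = [0.2364 + 0.1861] / 0.3637 = 1.1618 which rounds to 1.16
√T = √2.5 = 1.5811
φ(d₁) = φ(1.16) = 0.2036
e^(−qT) = e^(−0.027·2.5) = 0.9347
vega = S·e^(−qT)·φ(d₁)·√T = 38·0.9347·0.2036·1.5811 = 11.4339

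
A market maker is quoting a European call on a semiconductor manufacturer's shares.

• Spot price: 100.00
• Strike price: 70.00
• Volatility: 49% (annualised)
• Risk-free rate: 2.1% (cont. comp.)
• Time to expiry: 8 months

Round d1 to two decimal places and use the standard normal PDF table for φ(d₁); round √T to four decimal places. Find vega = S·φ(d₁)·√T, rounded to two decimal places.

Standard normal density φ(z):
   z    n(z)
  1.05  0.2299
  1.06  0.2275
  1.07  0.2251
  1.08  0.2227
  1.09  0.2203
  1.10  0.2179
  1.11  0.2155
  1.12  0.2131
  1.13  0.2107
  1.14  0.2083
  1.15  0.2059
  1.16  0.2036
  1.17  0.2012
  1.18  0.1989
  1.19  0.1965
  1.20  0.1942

σ√T = 0.49 × 0.8165 = 0.4001
d₁ = [ln(100/70) + (0.021 + ½·0.49²)·0.6667] / (σ√T) = (0.3567 + 0.0940) / 0.4001 = 1.1265 → 1.13
√T = √0.6667 = 0.8165
φ(d₁) = φ(1.13) = 0.2107
vega = S·φ(d₁)·√T = 100·0.2107·0.8165 = 17.2037

17.20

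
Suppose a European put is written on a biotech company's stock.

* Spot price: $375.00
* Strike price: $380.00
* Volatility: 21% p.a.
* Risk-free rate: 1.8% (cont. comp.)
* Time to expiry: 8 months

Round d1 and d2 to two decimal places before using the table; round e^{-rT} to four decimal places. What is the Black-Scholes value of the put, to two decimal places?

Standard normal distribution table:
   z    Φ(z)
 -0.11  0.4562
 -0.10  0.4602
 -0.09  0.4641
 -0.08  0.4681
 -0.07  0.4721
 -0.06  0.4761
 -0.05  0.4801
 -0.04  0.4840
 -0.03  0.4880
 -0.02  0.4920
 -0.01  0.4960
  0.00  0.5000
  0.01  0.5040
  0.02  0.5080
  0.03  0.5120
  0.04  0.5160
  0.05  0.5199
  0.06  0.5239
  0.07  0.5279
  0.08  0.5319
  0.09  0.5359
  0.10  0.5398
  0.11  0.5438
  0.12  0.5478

σ√T = 0.21 × 0.8165 = 0.1715
ln(S/K) + (r + σ²/2)T = ln(375/380) + (0.018 + 0.21²/2)·0.6667 = -0.0132 + 0.0267 = 0.0135
d₁ = 0.0135 / 0.1715 = 0.0785 ≈ 0.08
d₂ = d₁ − σ√T = 0.0785 − 0.1715 = -0.0930 ≈ -0.09
e^(−rT) = e^(−0.018·0.6667) = 0.9881
N(−d₂) = N(0.09) = 0.5359;  N(−d₁) = N(-0.08) = 0.4681
P = 380·0.9881·0.5359 − 375·0.4681 = 201.2187 − 175.5375 = 25.6812

$25.68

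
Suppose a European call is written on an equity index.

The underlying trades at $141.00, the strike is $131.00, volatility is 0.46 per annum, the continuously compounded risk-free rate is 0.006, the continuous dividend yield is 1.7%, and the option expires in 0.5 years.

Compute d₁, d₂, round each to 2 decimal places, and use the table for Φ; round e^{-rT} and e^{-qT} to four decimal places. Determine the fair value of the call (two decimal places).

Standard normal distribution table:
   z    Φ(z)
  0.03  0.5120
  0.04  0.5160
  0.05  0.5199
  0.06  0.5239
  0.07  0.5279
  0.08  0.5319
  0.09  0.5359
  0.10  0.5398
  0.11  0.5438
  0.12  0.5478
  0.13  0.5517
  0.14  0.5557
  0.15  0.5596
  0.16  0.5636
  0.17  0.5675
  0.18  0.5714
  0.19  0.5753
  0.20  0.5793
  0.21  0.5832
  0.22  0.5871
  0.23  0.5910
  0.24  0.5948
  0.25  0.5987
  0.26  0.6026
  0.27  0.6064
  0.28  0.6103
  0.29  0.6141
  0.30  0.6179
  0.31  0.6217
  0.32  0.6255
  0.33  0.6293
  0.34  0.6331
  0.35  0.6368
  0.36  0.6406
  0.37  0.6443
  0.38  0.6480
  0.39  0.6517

$22.17

σ√T = 0.46·√0.5 = 0.3253
d₁ = [ln(141/131) + (0.006 − 0.017 + 0.46²/2)·0.5] / 0.3253 = [0.0736 + 0.0474] / 0.3253 = 0.3719 ≈ 0.37
d₂ = d₁ − σ√T = 0.3719 − 0.3253 = 0.0466 ≈ 0.05
e^(−qT) = e^(−0.017·0.5) = 0.9915;  e^(−rT) = e^(−0.006·0.5) = 0.9970
C = 141·0.9915·N(0.37) − 131·0.9970·N(0.05) = 141·0.9915·0.6443 − 131·0.9970·0.5199 = 90.0741 − 67.9026 = 22.1715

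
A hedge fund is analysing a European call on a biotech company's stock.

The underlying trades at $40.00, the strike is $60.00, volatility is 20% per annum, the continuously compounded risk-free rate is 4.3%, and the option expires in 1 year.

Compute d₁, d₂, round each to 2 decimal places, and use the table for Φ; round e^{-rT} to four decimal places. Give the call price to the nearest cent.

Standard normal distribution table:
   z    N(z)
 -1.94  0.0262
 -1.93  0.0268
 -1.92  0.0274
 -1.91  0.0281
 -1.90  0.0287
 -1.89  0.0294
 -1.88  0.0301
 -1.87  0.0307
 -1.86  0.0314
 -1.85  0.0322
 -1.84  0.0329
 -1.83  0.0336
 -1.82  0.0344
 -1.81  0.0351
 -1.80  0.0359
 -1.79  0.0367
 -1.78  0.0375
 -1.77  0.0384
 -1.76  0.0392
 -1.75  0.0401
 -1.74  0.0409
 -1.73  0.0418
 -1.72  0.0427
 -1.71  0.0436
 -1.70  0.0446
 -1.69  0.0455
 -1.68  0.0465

T = 1;  σ√T = 0.2000
ln(S/K) + (r + σ²/2)T = ln(40/60) + (0.043 + 0.2²/2)·1 = -0.4055 + 0.0630 = -0.3425
d₁ = -0.3425 / 0.2000 = -1.7123 ⇒ -1.71
d₂ = d₁ − σ√T = -1.7123 − 0.2000 = -1.9123 ⇒ -1.91
exp(−rT) = exp(−0.043·1) = 0.9579
N(d₁) = N(-1.71) = 0.0436;  N(d₂) = N(-1.91) = 0.0281
C = 40·0.0436 − 60·0.9579·0.0281 = 1.7440 − 1.6150 = 0.1290

$0.13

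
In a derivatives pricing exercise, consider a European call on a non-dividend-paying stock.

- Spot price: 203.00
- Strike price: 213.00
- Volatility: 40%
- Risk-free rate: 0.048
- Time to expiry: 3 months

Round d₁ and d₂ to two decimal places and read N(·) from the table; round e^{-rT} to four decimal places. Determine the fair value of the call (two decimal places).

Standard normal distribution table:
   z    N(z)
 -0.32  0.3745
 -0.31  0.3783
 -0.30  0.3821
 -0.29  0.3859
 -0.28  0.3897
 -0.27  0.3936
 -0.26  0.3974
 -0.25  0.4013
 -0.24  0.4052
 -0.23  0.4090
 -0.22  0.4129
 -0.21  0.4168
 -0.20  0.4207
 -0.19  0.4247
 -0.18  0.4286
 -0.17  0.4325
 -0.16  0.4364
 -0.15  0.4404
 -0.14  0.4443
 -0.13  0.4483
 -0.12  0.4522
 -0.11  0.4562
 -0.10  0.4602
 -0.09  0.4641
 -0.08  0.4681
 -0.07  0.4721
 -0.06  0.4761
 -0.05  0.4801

13.01

T = 0.25;  σ√T = 0.2000
ln(S/K) + (r + σ²/2)T = ln(203/213) + (0.048 + 0.4²/2)·0.25 = -0.0481 + 0.0320 = -0.0161
d₁ = -0.0161 / 0.2000 = -0.0804 which rounds to -0.08
d₂ = d₁ − σ√T = -0.0804 − 0.2000 = -0.2804 which rounds to -0.28
exp(−rT) = exp(−0.048·0.25) = 0.9881
N(d₁) = N(-0.08) = 0.4681;  N(d₂) = N(-0.28) = 0.3897
C = 203·0.4681 − 213·0.9881·0.3897 = 95.0243 − 82.0183 = 13.0060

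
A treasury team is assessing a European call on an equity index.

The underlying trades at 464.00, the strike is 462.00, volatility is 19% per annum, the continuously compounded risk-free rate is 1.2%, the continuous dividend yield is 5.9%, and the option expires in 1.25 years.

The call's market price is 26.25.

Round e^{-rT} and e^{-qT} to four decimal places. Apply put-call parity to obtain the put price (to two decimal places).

e^(−qT) = e^(−0.059·1.25) = 0.9289;  e^(−rT) = e^(−0.012·1.25) = 0.9851
Put-call parity: C − P = S·e^(−qT) − K·e^(−rT) = 464·0.9289 − 462·0.9851 = 431.0096 − 455.1162 = -24.1066
P = C − (C − P) = 26.25 − (-24.1066) = 50.3566

50.36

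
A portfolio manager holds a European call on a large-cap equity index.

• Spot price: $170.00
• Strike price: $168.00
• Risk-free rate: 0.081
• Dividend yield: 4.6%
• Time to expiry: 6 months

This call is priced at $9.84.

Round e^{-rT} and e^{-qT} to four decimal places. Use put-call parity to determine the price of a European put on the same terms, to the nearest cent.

exp(−qT) = exp(−0.046·0.5) = 0.9773;  exp(−rT) = exp(−0.081·0.5) = 0.9603
Put-call parity: C − P = S·e^(−qT) − K·e^(−rT) = 170·0.9773 − 168·0.9603 = 166.1410 − 161.3304 = 4.8106
P = C − (C − P) = 9.84 − (4.8106) = 5.0294

$5.03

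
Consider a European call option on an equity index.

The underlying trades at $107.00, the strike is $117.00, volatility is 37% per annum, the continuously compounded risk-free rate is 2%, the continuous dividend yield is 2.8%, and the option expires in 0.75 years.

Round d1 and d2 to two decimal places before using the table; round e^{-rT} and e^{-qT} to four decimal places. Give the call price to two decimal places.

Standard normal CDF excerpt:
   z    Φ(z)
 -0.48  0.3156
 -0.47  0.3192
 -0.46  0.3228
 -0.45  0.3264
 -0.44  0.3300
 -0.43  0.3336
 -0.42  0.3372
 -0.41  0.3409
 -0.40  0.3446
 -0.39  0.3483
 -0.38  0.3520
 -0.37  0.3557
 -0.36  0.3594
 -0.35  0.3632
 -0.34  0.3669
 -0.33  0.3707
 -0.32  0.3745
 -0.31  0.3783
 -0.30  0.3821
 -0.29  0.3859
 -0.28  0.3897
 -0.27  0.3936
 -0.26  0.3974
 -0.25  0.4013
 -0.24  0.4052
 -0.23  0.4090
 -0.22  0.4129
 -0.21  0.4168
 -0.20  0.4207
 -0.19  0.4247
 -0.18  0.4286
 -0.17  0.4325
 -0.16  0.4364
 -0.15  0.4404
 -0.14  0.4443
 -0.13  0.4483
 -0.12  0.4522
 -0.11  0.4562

T = 0.75;  σ√T = 0.3204
d₁ = [ln(107/117) + (0.02 − 0.028 + 0.37²/2)·0.75] / 0.3204 = [-0.0893 + 0.0453] / 0.3204 = -0.1373 which rounds to -0.14
d₂ = d₁ − σ√T = -0.1373 − 0.3204 = -0.4578 which rounds to -0.46
exp(−qT) = exp(−0.028·0.75) = 0.9792;  exp(−rT) = exp(−0.02·0.75) = 0.9851
C = 107·0.9792·N(-0.14) − 117·0.9851·N(-0.46) = 107·0.9792·0.4443 − 117·0.9851·0.3228 = 46.5513 − 37.2049 = 9.3464

$9.35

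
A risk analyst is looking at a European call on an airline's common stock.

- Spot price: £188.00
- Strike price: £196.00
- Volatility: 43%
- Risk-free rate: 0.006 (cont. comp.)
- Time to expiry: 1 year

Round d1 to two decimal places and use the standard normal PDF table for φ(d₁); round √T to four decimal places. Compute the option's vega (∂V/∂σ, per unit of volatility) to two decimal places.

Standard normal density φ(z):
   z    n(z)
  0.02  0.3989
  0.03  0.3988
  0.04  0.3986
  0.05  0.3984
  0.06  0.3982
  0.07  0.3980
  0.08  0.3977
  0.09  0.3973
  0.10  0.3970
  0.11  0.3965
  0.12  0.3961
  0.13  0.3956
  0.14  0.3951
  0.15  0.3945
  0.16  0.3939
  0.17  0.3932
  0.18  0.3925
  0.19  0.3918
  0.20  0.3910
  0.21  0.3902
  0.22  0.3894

T = 1;  σ√T = 0.4300
ln(S/K) + (r + σ²/2)T = ln(188/196) + (0.006 + 0.43²/2)·1 = -0.0417 + 0.0984 = 0.0568
d₁ = 0.0568 / 0.4300 = 0.1320 → 0.13
√T = √1 = 1.0000
φ(d₁) = φ(0.13) = 0.3956
vega = S·φ(d₁)·√T = 188·0.3956·1.0000 = 74.3728

74.37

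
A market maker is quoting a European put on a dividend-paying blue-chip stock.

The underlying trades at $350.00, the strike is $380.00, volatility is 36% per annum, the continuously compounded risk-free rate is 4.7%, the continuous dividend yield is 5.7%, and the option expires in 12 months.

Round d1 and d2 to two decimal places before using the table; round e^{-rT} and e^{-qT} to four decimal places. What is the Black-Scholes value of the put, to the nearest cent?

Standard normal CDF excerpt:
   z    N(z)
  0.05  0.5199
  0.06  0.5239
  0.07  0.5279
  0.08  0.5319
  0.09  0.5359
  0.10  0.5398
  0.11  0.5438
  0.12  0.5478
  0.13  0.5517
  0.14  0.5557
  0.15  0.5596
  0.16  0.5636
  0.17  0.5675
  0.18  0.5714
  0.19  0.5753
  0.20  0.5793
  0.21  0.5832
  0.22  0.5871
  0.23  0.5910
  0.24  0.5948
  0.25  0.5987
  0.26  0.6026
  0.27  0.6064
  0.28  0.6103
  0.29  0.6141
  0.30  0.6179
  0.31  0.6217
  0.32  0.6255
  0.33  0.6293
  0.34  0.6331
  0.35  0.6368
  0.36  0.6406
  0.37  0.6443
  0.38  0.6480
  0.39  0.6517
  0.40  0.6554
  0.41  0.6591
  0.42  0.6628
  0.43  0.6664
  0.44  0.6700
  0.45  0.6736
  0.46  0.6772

σ√T = 0.36·√1 = 0.3600
d₁ = [ln(350/380) + (0.047 − 0.057 + 0.36²/2)·1] / 0.3600 = [-0.0822 + 0.0548] / 0.3600 = -0.0762 → -0.08
d₂ = d₁ − σ√T = -0.0762 − 0.3600 = -0.4362 → -0.44
e^(−qT) = e^(−0.057·1) = 0.9446;  e^(−rT) = e^(−0.047·1) = 0.9541
P = 380·0.9541·N(0.44) − 350·0.9446·N(0.08) = 380·0.9541·0.6700 − 350·0.9446·0.5319 = 242.9139 − 175.8515 = 67.0624

$67.06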